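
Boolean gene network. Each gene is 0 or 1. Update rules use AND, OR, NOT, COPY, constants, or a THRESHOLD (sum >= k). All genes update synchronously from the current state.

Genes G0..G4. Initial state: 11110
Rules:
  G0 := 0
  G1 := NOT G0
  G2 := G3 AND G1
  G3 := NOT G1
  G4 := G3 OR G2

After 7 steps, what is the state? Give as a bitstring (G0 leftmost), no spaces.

Step 1: G0=0(const) G1=NOT G0=NOT 1=0 G2=G3&G1=1&1=1 G3=NOT G1=NOT 1=0 G4=G3|G2=1|1=1 -> 00101
Step 2: G0=0(const) G1=NOT G0=NOT 0=1 G2=G3&G1=0&0=0 G3=NOT G1=NOT 0=1 G4=G3|G2=0|1=1 -> 01011
Step 3: G0=0(const) G1=NOT G0=NOT 0=1 G2=G3&G1=1&1=1 G3=NOT G1=NOT 1=0 G4=G3|G2=1|0=1 -> 01101
Step 4: G0=0(const) G1=NOT G0=NOT 0=1 G2=G3&G1=0&1=0 G3=NOT G1=NOT 1=0 G4=G3|G2=0|1=1 -> 01001
Step 5: G0=0(const) G1=NOT G0=NOT 0=1 G2=G3&G1=0&1=0 G3=NOT G1=NOT 1=0 G4=G3|G2=0|0=0 -> 01000
Step 6: G0=0(const) G1=NOT G0=NOT 0=1 G2=G3&G1=0&1=0 G3=NOT G1=NOT 1=0 G4=G3|G2=0|0=0 -> 01000
Step 7: G0=0(const) G1=NOT G0=NOT 0=1 G2=G3&G1=0&1=0 G3=NOT G1=NOT 1=0 G4=G3|G2=0|0=0 -> 01000

01000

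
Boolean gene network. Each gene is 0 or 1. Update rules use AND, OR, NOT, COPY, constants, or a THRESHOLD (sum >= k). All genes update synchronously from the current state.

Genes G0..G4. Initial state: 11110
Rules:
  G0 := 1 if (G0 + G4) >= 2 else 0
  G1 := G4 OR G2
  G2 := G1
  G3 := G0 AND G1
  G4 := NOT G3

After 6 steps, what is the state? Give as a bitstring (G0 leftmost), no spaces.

Step 1: G0=(1+0>=2)=0 G1=G4|G2=0|1=1 G2=G1=1 G3=G0&G1=1&1=1 G4=NOT G3=NOT 1=0 -> 01110
Step 2: G0=(0+0>=2)=0 G1=G4|G2=0|1=1 G2=G1=1 G3=G0&G1=0&1=0 G4=NOT G3=NOT 1=0 -> 01100
Step 3: G0=(0+0>=2)=0 G1=G4|G2=0|1=1 G2=G1=1 G3=G0&G1=0&1=0 G4=NOT G3=NOT 0=1 -> 01101
Step 4: G0=(0+1>=2)=0 G1=G4|G2=1|1=1 G2=G1=1 G3=G0&G1=0&1=0 G4=NOT G3=NOT 0=1 -> 01101
Step 5: G0=(0+1>=2)=0 G1=G4|G2=1|1=1 G2=G1=1 G3=G0&G1=0&1=0 G4=NOT G3=NOT 0=1 -> 01101
Step 6: G0=(0+1>=2)=0 G1=G4|G2=1|1=1 G2=G1=1 G3=G0&G1=0&1=0 G4=NOT G3=NOT 0=1 -> 01101

01101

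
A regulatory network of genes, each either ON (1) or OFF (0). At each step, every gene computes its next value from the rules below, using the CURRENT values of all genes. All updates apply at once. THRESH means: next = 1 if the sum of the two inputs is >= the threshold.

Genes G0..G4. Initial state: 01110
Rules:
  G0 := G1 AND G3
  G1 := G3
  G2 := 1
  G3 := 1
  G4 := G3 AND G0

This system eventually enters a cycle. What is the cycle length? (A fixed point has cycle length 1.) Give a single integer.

Step 0: 01110
Step 1: G0=G1&G3=1&1=1 G1=G3=1 G2=1(const) G3=1(const) G4=G3&G0=1&0=0 -> 11110
Step 2: G0=G1&G3=1&1=1 G1=G3=1 G2=1(const) G3=1(const) G4=G3&G0=1&1=1 -> 11111
Step 3: G0=G1&G3=1&1=1 G1=G3=1 G2=1(const) G3=1(const) G4=G3&G0=1&1=1 -> 11111
State from step 3 equals state from step 2 -> cycle length 1

Answer: 1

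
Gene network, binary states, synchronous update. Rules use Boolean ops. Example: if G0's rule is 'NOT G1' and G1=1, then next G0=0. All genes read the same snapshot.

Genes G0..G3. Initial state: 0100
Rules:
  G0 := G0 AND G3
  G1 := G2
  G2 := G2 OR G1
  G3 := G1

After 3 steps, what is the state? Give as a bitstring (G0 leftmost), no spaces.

Step 1: G0=G0&G3=0&0=0 G1=G2=0 G2=G2|G1=0|1=1 G3=G1=1 -> 0011
Step 2: G0=G0&G3=0&1=0 G1=G2=1 G2=G2|G1=1|0=1 G3=G1=0 -> 0110
Step 3: G0=G0&G3=0&0=0 G1=G2=1 G2=G2|G1=1|1=1 G3=G1=1 -> 0111

0111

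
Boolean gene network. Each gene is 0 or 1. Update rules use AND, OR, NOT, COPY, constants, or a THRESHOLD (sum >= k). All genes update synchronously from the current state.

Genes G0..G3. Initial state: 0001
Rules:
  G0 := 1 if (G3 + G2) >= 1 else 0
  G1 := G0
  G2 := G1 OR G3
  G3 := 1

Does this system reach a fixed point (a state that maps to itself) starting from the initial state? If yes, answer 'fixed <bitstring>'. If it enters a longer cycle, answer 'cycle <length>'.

Answer: fixed 1111

Derivation:
Step 0: 0001
Step 1: G0=(1+0>=1)=1 G1=G0=0 G2=G1|G3=0|1=1 G3=1(const) -> 1011
Step 2: G0=(1+1>=1)=1 G1=G0=1 G2=G1|G3=0|1=1 G3=1(const) -> 1111
Step 3: G0=(1+1>=1)=1 G1=G0=1 G2=G1|G3=1|1=1 G3=1(const) -> 1111
Fixed point reached at step 2: 1111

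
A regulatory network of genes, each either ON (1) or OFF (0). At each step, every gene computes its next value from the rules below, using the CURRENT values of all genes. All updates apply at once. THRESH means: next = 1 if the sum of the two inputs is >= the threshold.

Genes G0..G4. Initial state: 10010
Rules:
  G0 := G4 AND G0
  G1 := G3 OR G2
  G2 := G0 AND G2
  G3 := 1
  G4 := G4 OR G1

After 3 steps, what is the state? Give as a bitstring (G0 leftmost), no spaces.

Step 1: G0=G4&G0=0&1=0 G1=G3|G2=1|0=1 G2=G0&G2=1&0=0 G3=1(const) G4=G4|G1=0|0=0 -> 01010
Step 2: G0=G4&G0=0&0=0 G1=G3|G2=1|0=1 G2=G0&G2=0&0=0 G3=1(const) G4=G4|G1=0|1=1 -> 01011
Step 3: G0=G4&G0=1&0=0 G1=G3|G2=1|0=1 G2=G0&G2=0&0=0 G3=1(const) G4=G4|G1=1|1=1 -> 01011

01011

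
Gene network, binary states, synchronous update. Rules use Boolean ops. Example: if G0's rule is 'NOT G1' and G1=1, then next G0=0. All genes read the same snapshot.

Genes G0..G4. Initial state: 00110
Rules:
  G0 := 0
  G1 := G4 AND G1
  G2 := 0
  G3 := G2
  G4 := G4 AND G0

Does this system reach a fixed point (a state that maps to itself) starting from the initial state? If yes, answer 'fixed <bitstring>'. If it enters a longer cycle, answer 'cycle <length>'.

Answer: fixed 00000

Derivation:
Step 0: 00110
Step 1: G0=0(const) G1=G4&G1=0&0=0 G2=0(const) G3=G2=1 G4=G4&G0=0&0=0 -> 00010
Step 2: G0=0(const) G1=G4&G1=0&0=0 G2=0(const) G3=G2=0 G4=G4&G0=0&0=0 -> 00000
Step 3: G0=0(const) G1=G4&G1=0&0=0 G2=0(const) G3=G2=0 G4=G4&G0=0&0=0 -> 00000
Fixed point reached at step 2: 00000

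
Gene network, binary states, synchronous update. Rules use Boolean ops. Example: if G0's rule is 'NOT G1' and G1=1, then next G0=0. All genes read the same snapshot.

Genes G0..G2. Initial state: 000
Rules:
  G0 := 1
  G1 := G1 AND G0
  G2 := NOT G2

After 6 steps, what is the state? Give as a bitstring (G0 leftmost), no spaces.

Step 1: G0=1(const) G1=G1&G0=0&0=0 G2=NOT G2=NOT 0=1 -> 101
Step 2: G0=1(const) G1=G1&G0=0&1=0 G2=NOT G2=NOT 1=0 -> 100
Step 3: G0=1(const) G1=G1&G0=0&1=0 G2=NOT G2=NOT 0=1 -> 101
Step 4: G0=1(const) G1=G1&G0=0&1=0 G2=NOT G2=NOT 1=0 -> 100
Step 5: G0=1(const) G1=G1&G0=0&1=0 G2=NOT G2=NOT 0=1 -> 101
Step 6: G0=1(const) G1=G1&G0=0&1=0 G2=NOT G2=NOT 1=0 -> 100

100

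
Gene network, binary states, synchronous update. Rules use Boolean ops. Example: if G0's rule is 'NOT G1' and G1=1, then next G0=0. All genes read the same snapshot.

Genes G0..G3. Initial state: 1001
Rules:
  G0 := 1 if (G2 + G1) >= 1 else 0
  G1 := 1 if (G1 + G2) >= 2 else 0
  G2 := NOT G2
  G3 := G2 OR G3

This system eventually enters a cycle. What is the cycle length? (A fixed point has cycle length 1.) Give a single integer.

Step 0: 1001
Step 1: G0=(0+0>=1)=0 G1=(0+0>=2)=0 G2=NOT G2=NOT 0=1 G3=G2|G3=0|1=1 -> 0011
Step 2: G0=(1+0>=1)=1 G1=(0+1>=2)=0 G2=NOT G2=NOT 1=0 G3=G2|G3=1|1=1 -> 1001
State from step 2 equals state from step 0 -> cycle length 2

Answer: 2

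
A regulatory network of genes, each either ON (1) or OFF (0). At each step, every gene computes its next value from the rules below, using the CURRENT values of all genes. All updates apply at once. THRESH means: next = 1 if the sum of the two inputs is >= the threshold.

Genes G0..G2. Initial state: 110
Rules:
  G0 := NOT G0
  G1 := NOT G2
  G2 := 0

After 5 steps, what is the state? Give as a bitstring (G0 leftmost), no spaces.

Step 1: G0=NOT G0=NOT 1=0 G1=NOT G2=NOT 0=1 G2=0(const) -> 010
Step 2: G0=NOT G0=NOT 0=1 G1=NOT G2=NOT 0=1 G2=0(const) -> 110
Step 3: G0=NOT G0=NOT 1=0 G1=NOT G2=NOT 0=1 G2=0(const) -> 010
Step 4: G0=NOT G0=NOT 0=1 G1=NOT G2=NOT 0=1 G2=0(const) -> 110
Step 5: G0=NOT G0=NOT 1=0 G1=NOT G2=NOT 0=1 G2=0(const) -> 010

010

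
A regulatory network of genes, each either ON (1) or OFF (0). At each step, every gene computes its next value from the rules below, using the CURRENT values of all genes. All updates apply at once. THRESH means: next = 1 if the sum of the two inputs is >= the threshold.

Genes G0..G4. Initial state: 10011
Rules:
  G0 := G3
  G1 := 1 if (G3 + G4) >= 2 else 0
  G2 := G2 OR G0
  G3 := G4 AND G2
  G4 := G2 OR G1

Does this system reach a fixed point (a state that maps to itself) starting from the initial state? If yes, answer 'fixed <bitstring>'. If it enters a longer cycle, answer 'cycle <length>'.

Step 0: 10011
Step 1: G0=G3=1 G1=(1+1>=2)=1 G2=G2|G0=0|1=1 G3=G4&G2=1&0=0 G4=G2|G1=0|0=0 -> 11100
Step 2: G0=G3=0 G1=(0+0>=2)=0 G2=G2|G0=1|1=1 G3=G4&G2=0&1=0 G4=G2|G1=1|1=1 -> 00101
Step 3: G0=G3=0 G1=(0+1>=2)=0 G2=G2|G0=1|0=1 G3=G4&G2=1&1=1 G4=G2|G1=1|0=1 -> 00111
Step 4: G0=G3=1 G1=(1+1>=2)=1 G2=G2|G0=1|0=1 G3=G4&G2=1&1=1 G4=G2|G1=1|0=1 -> 11111
Step 5: G0=G3=1 G1=(1+1>=2)=1 G2=G2|G0=1|1=1 G3=G4&G2=1&1=1 G4=G2|G1=1|1=1 -> 11111
Fixed point reached at step 4: 11111

Answer: fixed 11111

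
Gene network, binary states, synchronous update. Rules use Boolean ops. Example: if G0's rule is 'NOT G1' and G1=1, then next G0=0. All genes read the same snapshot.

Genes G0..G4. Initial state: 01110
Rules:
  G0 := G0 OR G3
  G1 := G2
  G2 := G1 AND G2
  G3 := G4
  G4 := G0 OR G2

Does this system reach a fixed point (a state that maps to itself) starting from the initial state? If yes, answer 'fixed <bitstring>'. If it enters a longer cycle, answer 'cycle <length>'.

Step 0: 01110
Step 1: G0=G0|G3=0|1=1 G1=G2=1 G2=G1&G2=1&1=1 G3=G4=0 G4=G0|G2=0|1=1 -> 11101
Step 2: G0=G0|G3=1|0=1 G1=G2=1 G2=G1&G2=1&1=1 G3=G4=1 G4=G0|G2=1|1=1 -> 11111
Step 3: G0=G0|G3=1|1=1 G1=G2=1 G2=G1&G2=1&1=1 G3=G4=1 G4=G0|G2=1|1=1 -> 11111
Fixed point reached at step 2: 11111

Answer: fixed 11111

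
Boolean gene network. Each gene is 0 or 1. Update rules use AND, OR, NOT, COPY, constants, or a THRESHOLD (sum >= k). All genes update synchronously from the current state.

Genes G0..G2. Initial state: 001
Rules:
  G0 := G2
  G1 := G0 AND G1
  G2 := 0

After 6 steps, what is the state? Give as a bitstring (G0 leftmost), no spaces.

Step 1: G0=G2=1 G1=G0&G1=0&0=0 G2=0(const) -> 100
Step 2: G0=G2=0 G1=G0&G1=1&0=0 G2=0(const) -> 000
Step 3: G0=G2=0 G1=G0&G1=0&0=0 G2=0(const) -> 000
Step 4: G0=G2=0 G1=G0&G1=0&0=0 G2=0(const) -> 000
Step 5: G0=G2=0 G1=G0&G1=0&0=0 G2=0(const) -> 000
Step 6: G0=G2=0 G1=G0&G1=0&0=0 G2=0(const) -> 000

000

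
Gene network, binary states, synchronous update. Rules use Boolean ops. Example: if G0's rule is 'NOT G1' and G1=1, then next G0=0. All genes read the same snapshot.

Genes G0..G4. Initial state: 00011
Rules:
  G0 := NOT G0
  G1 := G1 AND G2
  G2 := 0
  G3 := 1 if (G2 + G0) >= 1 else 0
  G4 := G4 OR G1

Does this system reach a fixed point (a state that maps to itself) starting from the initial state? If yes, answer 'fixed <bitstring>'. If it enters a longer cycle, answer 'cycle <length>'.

Answer: cycle 2

Derivation:
Step 0: 00011
Step 1: G0=NOT G0=NOT 0=1 G1=G1&G2=0&0=0 G2=0(const) G3=(0+0>=1)=0 G4=G4|G1=1|0=1 -> 10001
Step 2: G0=NOT G0=NOT 1=0 G1=G1&G2=0&0=0 G2=0(const) G3=(0+1>=1)=1 G4=G4|G1=1|0=1 -> 00011
Cycle of length 2 starting at step 0 -> no fixed point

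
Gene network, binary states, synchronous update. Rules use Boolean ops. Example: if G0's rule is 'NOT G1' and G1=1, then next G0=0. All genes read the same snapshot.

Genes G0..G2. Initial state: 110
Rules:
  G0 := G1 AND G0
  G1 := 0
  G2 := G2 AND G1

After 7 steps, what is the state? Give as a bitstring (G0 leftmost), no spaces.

Step 1: G0=G1&G0=1&1=1 G1=0(const) G2=G2&G1=0&1=0 -> 100
Step 2: G0=G1&G0=0&1=0 G1=0(const) G2=G2&G1=0&0=0 -> 000
Step 3: G0=G1&G0=0&0=0 G1=0(const) G2=G2&G1=0&0=0 -> 000
Step 4: G0=G1&G0=0&0=0 G1=0(const) G2=G2&G1=0&0=0 -> 000
Step 5: G0=G1&G0=0&0=0 G1=0(const) G2=G2&G1=0&0=0 -> 000
Step 6: G0=G1&G0=0&0=0 G1=0(const) G2=G2&G1=0&0=0 -> 000
Step 7: G0=G1&G0=0&0=0 G1=0(const) G2=G2&G1=0&0=0 -> 000

000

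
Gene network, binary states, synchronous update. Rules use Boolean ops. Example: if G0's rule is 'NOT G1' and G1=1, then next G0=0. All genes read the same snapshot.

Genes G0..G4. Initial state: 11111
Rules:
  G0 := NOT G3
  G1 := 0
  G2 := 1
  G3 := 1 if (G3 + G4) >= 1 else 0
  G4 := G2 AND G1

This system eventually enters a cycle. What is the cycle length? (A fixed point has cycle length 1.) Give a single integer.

Step 0: 11111
Step 1: G0=NOT G3=NOT 1=0 G1=0(const) G2=1(const) G3=(1+1>=1)=1 G4=G2&G1=1&1=1 -> 00111
Step 2: G0=NOT G3=NOT 1=0 G1=0(const) G2=1(const) G3=(1+1>=1)=1 G4=G2&G1=1&0=0 -> 00110
Step 3: G0=NOT G3=NOT 1=0 G1=0(const) G2=1(const) G3=(1+0>=1)=1 G4=G2&G1=1&0=0 -> 00110
State from step 3 equals state from step 2 -> cycle length 1

Answer: 1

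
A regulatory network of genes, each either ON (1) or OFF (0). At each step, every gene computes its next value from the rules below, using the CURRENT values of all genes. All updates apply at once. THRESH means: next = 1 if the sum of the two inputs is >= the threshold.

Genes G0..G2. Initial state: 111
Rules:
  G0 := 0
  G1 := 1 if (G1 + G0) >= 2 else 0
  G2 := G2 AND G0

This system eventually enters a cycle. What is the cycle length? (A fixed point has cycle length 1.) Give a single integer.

Step 0: 111
Step 1: G0=0(const) G1=(1+1>=2)=1 G2=G2&G0=1&1=1 -> 011
Step 2: G0=0(const) G1=(1+0>=2)=0 G2=G2&G0=1&0=0 -> 000
Step 3: G0=0(const) G1=(0+0>=2)=0 G2=G2&G0=0&0=0 -> 000
State from step 3 equals state from step 2 -> cycle length 1

Answer: 1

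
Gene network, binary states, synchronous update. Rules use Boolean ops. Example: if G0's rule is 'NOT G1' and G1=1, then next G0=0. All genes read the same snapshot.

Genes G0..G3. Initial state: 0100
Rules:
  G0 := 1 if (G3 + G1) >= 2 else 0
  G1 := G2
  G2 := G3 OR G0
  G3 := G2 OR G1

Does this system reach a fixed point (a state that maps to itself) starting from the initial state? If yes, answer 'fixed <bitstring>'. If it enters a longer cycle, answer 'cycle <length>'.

Answer: fixed 1111

Derivation:
Step 0: 0100
Step 1: G0=(0+1>=2)=0 G1=G2=0 G2=G3|G0=0|0=0 G3=G2|G1=0|1=1 -> 0001
Step 2: G0=(1+0>=2)=0 G1=G2=0 G2=G3|G0=1|0=1 G3=G2|G1=0|0=0 -> 0010
Step 3: G0=(0+0>=2)=0 G1=G2=1 G2=G3|G0=0|0=0 G3=G2|G1=1|0=1 -> 0101
Step 4: G0=(1+1>=2)=1 G1=G2=0 G2=G3|G0=1|0=1 G3=G2|G1=0|1=1 -> 1011
Step 5: G0=(1+0>=2)=0 G1=G2=1 G2=G3|G0=1|1=1 G3=G2|G1=1|0=1 -> 0111
Step 6: G0=(1+1>=2)=1 G1=G2=1 G2=G3|G0=1|0=1 G3=G2|G1=1|1=1 -> 1111
Step 7: G0=(1+1>=2)=1 G1=G2=1 G2=G3|G0=1|1=1 G3=G2|G1=1|1=1 -> 1111
Fixed point reached at step 6: 1111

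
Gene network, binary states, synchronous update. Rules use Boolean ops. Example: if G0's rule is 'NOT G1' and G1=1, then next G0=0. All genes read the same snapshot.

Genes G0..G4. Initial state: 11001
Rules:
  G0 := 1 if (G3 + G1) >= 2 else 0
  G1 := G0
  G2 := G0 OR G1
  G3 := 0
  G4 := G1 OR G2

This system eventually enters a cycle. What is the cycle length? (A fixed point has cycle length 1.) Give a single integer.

Step 0: 11001
Step 1: G0=(0+1>=2)=0 G1=G0=1 G2=G0|G1=1|1=1 G3=0(const) G4=G1|G2=1|0=1 -> 01101
Step 2: G0=(0+1>=2)=0 G1=G0=0 G2=G0|G1=0|1=1 G3=0(const) G4=G1|G2=1|1=1 -> 00101
Step 3: G0=(0+0>=2)=0 G1=G0=0 G2=G0|G1=0|0=0 G3=0(const) G4=G1|G2=0|1=1 -> 00001
Step 4: G0=(0+0>=2)=0 G1=G0=0 G2=G0|G1=0|0=0 G3=0(const) G4=G1|G2=0|0=0 -> 00000
Step 5: G0=(0+0>=2)=0 G1=G0=0 G2=G0|G1=0|0=0 G3=0(const) G4=G1|G2=0|0=0 -> 00000
State from step 5 equals state from step 4 -> cycle length 1

Answer: 1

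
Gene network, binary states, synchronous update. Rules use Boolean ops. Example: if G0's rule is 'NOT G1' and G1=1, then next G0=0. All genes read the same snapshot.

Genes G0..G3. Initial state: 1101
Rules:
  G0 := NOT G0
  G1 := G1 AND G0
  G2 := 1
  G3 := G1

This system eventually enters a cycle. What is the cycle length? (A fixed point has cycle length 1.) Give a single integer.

Step 0: 1101
Step 1: G0=NOT G0=NOT 1=0 G1=G1&G0=1&1=1 G2=1(const) G3=G1=1 -> 0111
Step 2: G0=NOT G0=NOT 0=1 G1=G1&G0=1&0=0 G2=1(const) G3=G1=1 -> 1011
Step 3: G0=NOT G0=NOT 1=0 G1=G1&G0=0&1=0 G2=1(const) G3=G1=0 -> 0010
Step 4: G0=NOT G0=NOT 0=1 G1=G1&G0=0&0=0 G2=1(const) G3=G1=0 -> 1010
Step 5: G0=NOT G0=NOT 1=0 G1=G1&G0=0&1=0 G2=1(const) G3=G1=0 -> 0010
State from step 5 equals state from step 3 -> cycle length 2

Answer: 2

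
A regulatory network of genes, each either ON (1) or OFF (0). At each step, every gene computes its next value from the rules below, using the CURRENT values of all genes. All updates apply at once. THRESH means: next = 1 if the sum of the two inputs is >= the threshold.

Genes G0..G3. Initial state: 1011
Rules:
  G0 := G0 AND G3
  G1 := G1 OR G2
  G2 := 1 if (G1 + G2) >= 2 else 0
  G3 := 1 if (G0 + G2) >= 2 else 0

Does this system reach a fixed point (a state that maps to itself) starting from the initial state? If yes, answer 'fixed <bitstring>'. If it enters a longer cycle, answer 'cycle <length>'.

Step 0: 1011
Step 1: G0=G0&G3=1&1=1 G1=G1|G2=0|1=1 G2=(0+1>=2)=0 G3=(1+1>=2)=1 -> 1101
Step 2: G0=G0&G3=1&1=1 G1=G1|G2=1|0=1 G2=(1+0>=2)=0 G3=(1+0>=2)=0 -> 1100
Step 3: G0=G0&G3=1&0=0 G1=G1|G2=1|0=1 G2=(1+0>=2)=0 G3=(1+0>=2)=0 -> 0100
Step 4: G0=G0&G3=0&0=0 G1=G1|G2=1|0=1 G2=(1+0>=2)=0 G3=(0+0>=2)=0 -> 0100
Fixed point reached at step 3: 0100

Answer: fixed 0100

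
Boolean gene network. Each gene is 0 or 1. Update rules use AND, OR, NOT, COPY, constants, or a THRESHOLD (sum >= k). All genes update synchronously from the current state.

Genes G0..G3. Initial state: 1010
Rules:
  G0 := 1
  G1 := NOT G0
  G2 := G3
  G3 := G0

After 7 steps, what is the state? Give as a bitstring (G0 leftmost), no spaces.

Step 1: G0=1(const) G1=NOT G0=NOT 1=0 G2=G3=0 G3=G0=1 -> 1001
Step 2: G0=1(const) G1=NOT G0=NOT 1=0 G2=G3=1 G3=G0=1 -> 1011
Step 3: G0=1(const) G1=NOT G0=NOT 1=0 G2=G3=1 G3=G0=1 -> 1011
Step 4: G0=1(const) G1=NOT G0=NOT 1=0 G2=G3=1 G3=G0=1 -> 1011
Step 5: G0=1(const) G1=NOT G0=NOT 1=0 G2=G3=1 G3=G0=1 -> 1011
Step 6: G0=1(const) G1=NOT G0=NOT 1=0 G2=G3=1 G3=G0=1 -> 1011
Step 7: G0=1(const) G1=NOT G0=NOT 1=0 G2=G3=1 G3=G0=1 -> 1011

1011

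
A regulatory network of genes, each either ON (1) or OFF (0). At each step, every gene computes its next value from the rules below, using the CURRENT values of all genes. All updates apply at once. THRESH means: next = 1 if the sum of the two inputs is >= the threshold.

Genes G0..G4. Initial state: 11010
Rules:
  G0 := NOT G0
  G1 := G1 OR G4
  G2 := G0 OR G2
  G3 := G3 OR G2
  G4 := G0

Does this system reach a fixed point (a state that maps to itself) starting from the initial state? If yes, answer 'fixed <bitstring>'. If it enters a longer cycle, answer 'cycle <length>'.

Answer: cycle 2

Derivation:
Step 0: 11010
Step 1: G0=NOT G0=NOT 1=0 G1=G1|G4=1|0=1 G2=G0|G2=1|0=1 G3=G3|G2=1|0=1 G4=G0=1 -> 01111
Step 2: G0=NOT G0=NOT 0=1 G1=G1|G4=1|1=1 G2=G0|G2=0|1=1 G3=G3|G2=1|1=1 G4=G0=0 -> 11110
Step 3: G0=NOT G0=NOT 1=0 G1=G1|G4=1|0=1 G2=G0|G2=1|1=1 G3=G3|G2=1|1=1 G4=G0=1 -> 01111
Cycle of length 2 starting at step 1 -> no fixed point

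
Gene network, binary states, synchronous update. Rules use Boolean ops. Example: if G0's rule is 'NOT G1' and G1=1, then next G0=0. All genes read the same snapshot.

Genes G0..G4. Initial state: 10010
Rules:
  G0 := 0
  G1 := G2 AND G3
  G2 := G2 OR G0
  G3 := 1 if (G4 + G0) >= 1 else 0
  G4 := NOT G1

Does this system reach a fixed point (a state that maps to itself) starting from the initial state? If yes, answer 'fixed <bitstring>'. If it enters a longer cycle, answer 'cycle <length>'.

Step 0: 10010
Step 1: G0=0(const) G1=G2&G3=0&1=0 G2=G2|G0=0|1=1 G3=(0+1>=1)=1 G4=NOT G1=NOT 0=1 -> 00111
Step 2: G0=0(const) G1=G2&G3=1&1=1 G2=G2|G0=1|0=1 G3=(1+0>=1)=1 G4=NOT G1=NOT 0=1 -> 01111
Step 3: G0=0(const) G1=G2&G3=1&1=1 G2=G2|G0=1|0=1 G3=(1+0>=1)=1 G4=NOT G1=NOT 1=0 -> 01110
Step 4: G0=0(const) G1=G2&G3=1&1=1 G2=G2|G0=1|0=1 G3=(0+0>=1)=0 G4=NOT G1=NOT 1=0 -> 01100
Step 5: G0=0(const) G1=G2&G3=1&0=0 G2=G2|G0=1|0=1 G3=(0+0>=1)=0 G4=NOT G1=NOT 1=0 -> 00100
Step 6: G0=0(const) G1=G2&G3=1&0=0 G2=G2|G0=1|0=1 G3=(0+0>=1)=0 G4=NOT G1=NOT 0=1 -> 00101
Step 7: G0=0(const) G1=G2&G3=1&0=0 G2=G2|G0=1|0=1 G3=(1+0>=1)=1 G4=NOT G1=NOT 0=1 -> 00111
Cycle of length 6 starting at step 1 -> no fixed point

Answer: cycle 6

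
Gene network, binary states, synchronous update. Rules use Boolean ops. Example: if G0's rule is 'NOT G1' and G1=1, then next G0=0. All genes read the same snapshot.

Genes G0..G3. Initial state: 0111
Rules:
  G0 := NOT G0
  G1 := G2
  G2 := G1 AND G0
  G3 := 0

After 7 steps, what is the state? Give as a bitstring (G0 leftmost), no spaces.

Step 1: G0=NOT G0=NOT 0=1 G1=G2=1 G2=G1&G0=1&0=0 G3=0(const) -> 1100
Step 2: G0=NOT G0=NOT 1=0 G1=G2=0 G2=G1&G0=1&1=1 G3=0(const) -> 0010
Step 3: G0=NOT G0=NOT 0=1 G1=G2=1 G2=G1&G0=0&0=0 G3=0(const) -> 1100
Step 4: G0=NOT G0=NOT 1=0 G1=G2=0 G2=G1&G0=1&1=1 G3=0(const) -> 0010
Step 5: G0=NOT G0=NOT 0=1 G1=G2=1 G2=G1&G0=0&0=0 G3=0(const) -> 1100
Step 6: G0=NOT G0=NOT 1=0 G1=G2=0 G2=G1&G0=1&1=1 G3=0(const) -> 0010
Step 7: G0=NOT G0=NOT 0=1 G1=G2=1 G2=G1&G0=0&0=0 G3=0(const) -> 1100

1100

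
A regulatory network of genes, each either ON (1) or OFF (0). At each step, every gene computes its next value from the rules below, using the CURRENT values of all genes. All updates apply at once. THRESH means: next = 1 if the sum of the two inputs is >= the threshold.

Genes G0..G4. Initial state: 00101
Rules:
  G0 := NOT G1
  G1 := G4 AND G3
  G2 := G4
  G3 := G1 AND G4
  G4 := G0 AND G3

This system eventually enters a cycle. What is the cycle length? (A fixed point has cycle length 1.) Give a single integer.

Step 0: 00101
Step 1: G0=NOT G1=NOT 0=1 G1=G4&G3=1&0=0 G2=G4=1 G3=G1&G4=0&1=0 G4=G0&G3=0&0=0 -> 10100
Step 2: G0=NOT G1=NOT 0=1 G1=G4&G3=0&0=0 G2=G4=0 G3=G1&G4=0&0=0 G4=G0&G3=1&0=0 -> 10000
Step 3: G0=NOT G1=NOT 0=1 G1=G4&G3=0&0=0 G2=G4=0 G3=G1&G4=0&0=0 G4=G0&G3=1&0=0 -> 10000
State from step 3 equals state from step 2 -> cycle length 1

Answer: 1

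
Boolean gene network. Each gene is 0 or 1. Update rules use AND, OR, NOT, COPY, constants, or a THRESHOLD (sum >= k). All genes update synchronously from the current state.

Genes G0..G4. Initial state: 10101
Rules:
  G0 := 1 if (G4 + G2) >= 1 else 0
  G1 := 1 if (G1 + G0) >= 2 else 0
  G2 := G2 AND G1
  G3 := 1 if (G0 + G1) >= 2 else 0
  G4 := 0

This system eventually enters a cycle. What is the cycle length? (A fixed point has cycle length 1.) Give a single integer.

Answer: 1

Derivation:
Step 0: 10101
Step 1: G0=(1+1>=1)=1 G1=(0+1>=2)=0 G2=G2&G1=1&0=0 G3=(1+0>=2)=0 G4=0(const) -> 10000
Step 2: G0=(0+0>=1)=0 G1=(0+1>=2)=0 G2=G2&G1=0&0=0 G3=(1+0>=2)=0 G4=0(const) -> 00000
Step 3: G0=(0+0>=1)=0 G1=(0+0>=2)=0 G2=G2&G1=0&0=0 G3=(0+0>=2)=0 G4=0(const) -> 00000
State from step 3 equals state from step 2 -> cycle length 1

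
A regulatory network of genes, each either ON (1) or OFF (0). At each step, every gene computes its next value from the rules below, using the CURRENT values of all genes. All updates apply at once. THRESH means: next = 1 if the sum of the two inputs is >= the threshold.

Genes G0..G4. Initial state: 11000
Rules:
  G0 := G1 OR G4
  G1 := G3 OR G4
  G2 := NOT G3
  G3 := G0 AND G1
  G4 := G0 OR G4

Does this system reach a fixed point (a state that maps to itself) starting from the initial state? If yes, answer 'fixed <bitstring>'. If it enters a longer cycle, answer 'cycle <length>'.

Answer: fixed 11011

Derivation:
Step 0: 11000
Step 1: G0=G1|G4=1|0=1 G1=G3|G4=0|0=0 G2=NOT G3=NOT 0=1 G3=G0&G1=1&1=1 G4=G0|G4=1|0=1 -> 10111
Step 2: G0=G1|G4=0|1=1 G1=G3|G4=1|1=1 G2=NOT G3=NOT 1=0 G3=G0&G1=1&0=0 G4=G0|G4=1|1=1 -> 11001
Step 3: G0=G1|G4=1|1=1 G1=G3|G4=0|1=1 G2=NOT G3=NOT 0=1 G3=G0&G1=1&1=1 G4=G0|G4=1|1=1 -> 11111
Step 4: G0=G1|G4=1|1=1 G1=G3|G4=1|1=1 G2=NOT G3=NOT 1=0 G3=G0&G1=1&1=1 G4=G0|G4=1|1=1 -> 11011
Step 5: G0=G1|G4=1|1=1 G1=G3|G4=1|1=1 G2=NOT G3=NOT 1=0 G3=G0&G1=1&1=1 G4=G0|G4=1|1=1 -> 11011
Fixed point reached at step 4: 11011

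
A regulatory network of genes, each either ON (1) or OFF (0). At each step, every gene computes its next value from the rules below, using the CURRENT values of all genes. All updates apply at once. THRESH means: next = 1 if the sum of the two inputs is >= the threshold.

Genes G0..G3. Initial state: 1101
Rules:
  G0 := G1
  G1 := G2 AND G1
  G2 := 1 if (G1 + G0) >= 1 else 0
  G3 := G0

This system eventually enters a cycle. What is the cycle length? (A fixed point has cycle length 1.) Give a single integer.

Step 0: 1101
Step 1: G0=G1=1 G1=G2&G1=0&1=0 G2=(1+1>=1)=1 G3=G0=1 -> 1011
Step 2: G0=G1=0 G1=G2&G1=1&0=0 G2=(0+1>=1)=1 G3=G0=1 -> 0011
Step 3: G0=G1=0 G1=G2&G1=1&0=0 G2=(0+0>=1)=0 G3=G0=0 -> 0000
Step 4: G0=G1=0 G1=G2&G1=0&0=0 G2=(0+0>=1)=0 G3=G0=0 -> 0000
State from step 4 equals state from step 3 -> cycle length 1

Answer: 1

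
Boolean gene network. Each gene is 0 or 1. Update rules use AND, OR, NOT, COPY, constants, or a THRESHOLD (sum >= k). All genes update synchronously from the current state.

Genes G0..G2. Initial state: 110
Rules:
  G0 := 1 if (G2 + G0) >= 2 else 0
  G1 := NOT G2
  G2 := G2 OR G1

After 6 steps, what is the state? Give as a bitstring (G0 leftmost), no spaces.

Step 1: G0=(0+1>=2)=0 G1=NOT G2=NOT 0=1 G2=G2|G1=0|1=1 -> 011
Step 2: G0=(1+0>=2)=0 G1=NOT G2=NOT 1=0 G2=G2|G1=1|1=1 -> 001
Step 3: G0=(1+0>=2)=0 G1=NOT G2=NOT 1=0 G2=G2|G1=1|0=1 -> 001
Step 4: G0=(1+0>=2)=0 G1=NOT G2=NOT 1=0 G2=G2|G1=1|0=1 -> 001
Step 5: G0=(1+0>=2)=0 G1=NOT G2=NOT 1=0 G2=G2|G1=1|0=1 -> 001
Step 6: G0=(1+0>=2)=0 G1=NOT G2=NOT 1=0 G2=G2|G1=1|0=1 -> 001

001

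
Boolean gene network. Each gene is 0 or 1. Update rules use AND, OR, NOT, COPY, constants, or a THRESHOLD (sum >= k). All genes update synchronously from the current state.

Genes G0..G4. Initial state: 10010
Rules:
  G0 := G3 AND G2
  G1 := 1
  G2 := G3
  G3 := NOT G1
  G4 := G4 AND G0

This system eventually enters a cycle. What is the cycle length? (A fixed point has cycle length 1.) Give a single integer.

Step 0: 10010
Step 1: G0=G3&G2=1&0=0 G1=1(const) G2=G3=1 G3=NOT G1=NOT 0=1 G4=G4&G0=0&1=0 -> 01110
Step 2: G0=G3&G2=1&1=1 G1=1(const) G2=G3=1 G3=NOT G1=NOT 1=0 G4=G4&G0=0&0=0 -> 11100
Step 3: G0=G3&G2=0&1=0 G1=1(const) G2=G3=0 G3=NOT G1=NOT 1=0 G4=G4&G0=0&1=0 -> 01000
Step 4: G0=G3&G2=0&0=0 G1=1(const) G2=G3=0 G3=NOT G1=NOT 1=0 G4=G4&G0=0&0=0 -> 01000
State from step 4 equals state from step 3 -> cycle length 1

Answer: 1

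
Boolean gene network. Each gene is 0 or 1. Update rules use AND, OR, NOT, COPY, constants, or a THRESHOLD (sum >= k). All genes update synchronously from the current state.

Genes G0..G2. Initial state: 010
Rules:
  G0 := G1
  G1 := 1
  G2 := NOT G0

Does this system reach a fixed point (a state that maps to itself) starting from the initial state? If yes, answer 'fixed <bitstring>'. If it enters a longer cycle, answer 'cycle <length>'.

Step 0: 010
Step 1: G0=G1=1 G1=1(const) G2=NOT G0=NOT 0=1 -> 111
Step 2: G0=G1=1 G1=1(const) G2=NOT G0=NOT 1=0 -> 110
Step 3: G0=G1=1 G1=1(const) G2=NOT G0=NOT 1=0 -> 110
Fixed point reached at step 2: 110

Answer: fixed 110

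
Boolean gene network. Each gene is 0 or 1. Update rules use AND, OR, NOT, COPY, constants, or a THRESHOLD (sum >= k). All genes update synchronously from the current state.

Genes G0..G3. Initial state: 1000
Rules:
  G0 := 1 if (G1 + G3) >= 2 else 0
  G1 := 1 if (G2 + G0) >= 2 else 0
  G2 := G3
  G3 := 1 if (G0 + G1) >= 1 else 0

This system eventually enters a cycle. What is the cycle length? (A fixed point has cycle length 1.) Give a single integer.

Answer: 1

Derivation:
Step 0: 1000
Step 1: G0=(0+0>=2)=0 G1=(0+1>=2)=0 G2=G3=0 G3=(1+0>=1)=1 -> 0001
Step 2: G0=(0+1>=2)=0 G1=(0+0>=2)=0 G2=G3=1 G3=(0+0>=1)=0 -> 0010
Step 3: G0=(0+0>=2)=0 G1=(1+0>=2)=0 G2=G3=0 G3=(0+0>=1)=0 -> 0000
Step 4: G0=(0+0>=2)=0 G1=(0+0>=2)=0 G2=G3=0 G3=(0+0>=1)=0 -> 0000
State from step 4 equals state from step 3 -> cycle length 1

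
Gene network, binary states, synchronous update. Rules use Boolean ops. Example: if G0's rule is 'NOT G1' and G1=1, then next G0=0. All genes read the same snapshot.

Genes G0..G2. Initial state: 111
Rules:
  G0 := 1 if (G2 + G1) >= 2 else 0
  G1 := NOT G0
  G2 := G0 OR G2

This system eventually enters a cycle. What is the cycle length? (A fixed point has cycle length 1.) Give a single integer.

Answer: 4

Derivation:
Step 0: 111
Step 1: G0=(1+1>=2)=1 G1=NOT G0=NOT 1=0 G2=G0|G2=1|1=1 -> 101
Step 2: G0=(1+0>=2)=0 G1=NOT G0=NOT 1=0 G2=G0|G2=1|1=1 -> 001
Step 3: G0=(1+0>=2)=0 G1=NOT G0=NOT 0=1 G2=G0|G2=0|1=1 -> 011
Step 4: G0=(1+1>=2)=1 G1=NOT G0=NOT 0=1 G2=G0|G2=0|1=1 -> 111
State from step 4 equals state from step 0 -> cycle length 4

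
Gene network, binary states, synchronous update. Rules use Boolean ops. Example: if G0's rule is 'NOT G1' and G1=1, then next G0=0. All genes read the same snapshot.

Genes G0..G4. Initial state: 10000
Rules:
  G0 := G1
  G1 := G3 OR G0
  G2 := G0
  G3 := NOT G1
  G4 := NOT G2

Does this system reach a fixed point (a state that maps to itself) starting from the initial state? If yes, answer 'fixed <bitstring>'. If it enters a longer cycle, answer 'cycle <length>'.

Step 0: 10000
Step 1: G0=G1=0 G1=G3|G0=0|1=1 G2=G0=1 G3=NOT G1=NOT 0=1 G4=NOT G2=NOT 0=1 -> 01111
Step 2: G0=G1=1 G1=G3|G0=1|0=1 G2=G0=0 G3=NOT G1=NOT 1=0 G4=NOT G2=NOT 1=0 -> 11000
Step 3: G0=G1=1 G1=G3|G0=0|1=1 G2=G0=1 G3=NOT G1=NOT 1=0 G4=NOT G2=NOT 0=1 -> 11101
Step 4: G0=G1=1 G1=G3|G0=0|1=1 G2=G0=1 G3=NOT G1=NOT 1=0 G4=NOT G2=NOT 1=0 -> 11100
Step 5: G0=G1=1 G1=G3|G0=0|1=1 G2=G0=1 G3=NOT G1=NOT 1=0 G4=NOT G2=NOT 1=0 -> 11100
Fixed point reached at step 4: 11100

Answer: fixed 11100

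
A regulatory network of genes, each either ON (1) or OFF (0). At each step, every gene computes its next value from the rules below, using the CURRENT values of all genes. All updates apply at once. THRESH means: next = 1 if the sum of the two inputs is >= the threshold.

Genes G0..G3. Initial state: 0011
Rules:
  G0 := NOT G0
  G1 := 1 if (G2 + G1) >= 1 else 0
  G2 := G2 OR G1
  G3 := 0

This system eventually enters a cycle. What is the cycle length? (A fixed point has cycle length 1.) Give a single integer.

Step 0: 0011
Step 1: G0=NOT G0=NOT 0=1 G1=(1+0>=1)=1 G2=G2|G1=1|0=1 G3=0(const) -> 1110
Step 2: G0=NOT G0=NOT 1=0 G1=(1+1>=1)=1 G2=G2|G1=1|1=1 G3=0(const) -> 0110
Step 3: G0=NOT G0=NOT 0=1 G1=(1+1>=1)=1 G2=G2|G1=1|1=1 G3=0(const) -> 1110
State from step 3 equals state from step 1 -> cycle length 2

Answer: 2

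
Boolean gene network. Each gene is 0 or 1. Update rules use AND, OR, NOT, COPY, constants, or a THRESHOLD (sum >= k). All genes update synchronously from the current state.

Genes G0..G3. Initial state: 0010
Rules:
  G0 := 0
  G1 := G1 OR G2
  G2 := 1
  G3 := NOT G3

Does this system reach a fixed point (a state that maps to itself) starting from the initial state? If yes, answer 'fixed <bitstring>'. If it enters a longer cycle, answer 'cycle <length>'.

Answer: cycle 2

Derivation:
Step 0: 0010
Step 1: G0=0(const) G1=G1|G2=0|1=1 G2=1(const) G3=NOT G3=NOT 0=1 -> 0111
Step 2: G0=0(const) G1=G1|G2=1|1=1 G2=1(const) G3=NOT G3=NOT 1=0 -> 0110
Step 3: G0=0(const) G1=G1|G2=1|1=1 G2=1(const) G3=NOT G3=NOT 0=1 -> 0111
Cycle of length 2 starting at step 1 -> no fixed point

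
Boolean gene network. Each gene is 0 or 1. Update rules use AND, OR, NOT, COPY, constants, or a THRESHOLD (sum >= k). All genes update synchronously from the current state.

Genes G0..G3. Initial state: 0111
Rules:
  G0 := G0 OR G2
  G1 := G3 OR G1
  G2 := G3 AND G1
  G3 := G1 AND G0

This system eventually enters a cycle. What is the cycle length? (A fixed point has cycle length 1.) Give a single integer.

Answer: 1

Derivation:
Step 0: 0111
Step 1: G0=G0|G2=0|1=1 G1=G3|G1=1|1=1 G2=G3&G1=1&1=1 G3=G1&G0=1&0=0 -> 1110
Step 2: G0=G0|G2=1|1=1 G1=G3|G1=0|1=1 G2=G3&G1=0&1=0 G3=G1&G0=1&1=1 -> 1101
Step 3: G0=G0|G2=1|0=1 G1=G3|G1=1|1=1 G2=G3&G1=1&1=1 G3=G1&G0=1&1=1 -> 1111
Step 4: G0=G0|G2=1|1=1 G1=G3|G1=1|1=1 G2=G3&G1=1&1=1 G3=G1&G0=1&1=1 -> 1111
State from step 4 equals state from step 3 -> cycle length 1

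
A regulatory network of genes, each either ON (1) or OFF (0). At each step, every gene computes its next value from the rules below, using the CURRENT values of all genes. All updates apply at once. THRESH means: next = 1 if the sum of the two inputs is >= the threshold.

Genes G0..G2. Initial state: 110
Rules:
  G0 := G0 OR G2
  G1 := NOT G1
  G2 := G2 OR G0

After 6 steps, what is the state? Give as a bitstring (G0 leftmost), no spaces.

Step 1: G0=G0|G2=1|0=1 G1=NOT G1=NOT 1=0 G2=G2|G0=0|1=1 -> 101
Step 2: G0=G0|G2=1|1=1 G1=NOT G1=NOT 0=1 G2=G2|G0=1|1=1 -> 111
Step 3: G0=G0|G2=1|1=1 G1=NOT G1=NOT 1=0 G2=G2|G0=1|1=1 -> 101
Step 4: G0=G0|G2=1|1=1 G1=NOT G1=NOT 0=1 G2=G2|G0=1|1=1 -> 111
Step 5: G0=G0|G2=1|1=1 G1=NOT G1=NOT 1=0 G2=G2|G0=1|1=1 -> 101
Step 6: G0=G0|G2=1|1=1 G1=NOT G1=NOT 0=1 G2=G2|G0=1|1=1 -> 111

111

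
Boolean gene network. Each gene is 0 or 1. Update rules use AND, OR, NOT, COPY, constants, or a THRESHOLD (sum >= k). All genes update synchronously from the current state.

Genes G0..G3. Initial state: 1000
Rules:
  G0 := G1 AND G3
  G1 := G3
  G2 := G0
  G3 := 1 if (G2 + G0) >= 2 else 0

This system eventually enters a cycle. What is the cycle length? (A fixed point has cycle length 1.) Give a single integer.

Answer: 1

Derivation:
Step 0: 1000
Step 1: G0=G1&G3=0&0=0 G1=G3=0 G2=G0=1 G3=(0+1>=2)=0 -> 0010
Step 2: G0=G1&G3=0&0=0 G1=G3=0 G2=G0=0 G3=(1+0>=2)=0 -> 0000
Step 3: G0=G1&G3=0&0=0 G1=G3=0 G2=G0=0 G3=(0+0>=2)=0 -> 0000
State from step 3 equals state from step 2 -> cycle length 1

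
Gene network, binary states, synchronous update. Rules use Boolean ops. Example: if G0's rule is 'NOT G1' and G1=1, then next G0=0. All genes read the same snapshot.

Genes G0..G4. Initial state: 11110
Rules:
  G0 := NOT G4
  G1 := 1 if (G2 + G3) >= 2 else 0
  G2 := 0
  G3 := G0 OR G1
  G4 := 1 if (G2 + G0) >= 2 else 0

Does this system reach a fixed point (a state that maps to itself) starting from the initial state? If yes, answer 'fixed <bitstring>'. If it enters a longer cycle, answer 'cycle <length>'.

Step 0: 11110
Step 1: G0=NOT G4=NOT 0=1 G1=(1+1>=2)=1 G2=0(const) G3=G0|G1=1|1=1 G4=(1+1>=2)=1 -> 11011
Step 2: G0=NOT G4=NOT 1=0 G1=(0+1>=2)=0 G2=0(const) G3=G0|G1=1|1=1 G4=(0+1>=2)=0 -> 00010
Step 3: G0=NOT G4=NOT 0=1 G1=(0+1>=2)=0 G2=0(const) G3=G0|G1=0|0=0 G4=(0+0>=2)=0 -> 10000
Step 4: G0=NOT G4=NOT 0=1 G1=(0+0>=2)=0 G2=0(const) G3=G0|G1=1|0=1 G4=(0+1>=2)=0 -> 10010
Step 5: G0=NOT G4=NOT 0=1 G1=(0+1>=2)=0 G2=0(const) G3=G0|G1=1|0=1 G4=(0+1>=2)=0 -> 10010
Fixed point reached at step 4: 10010

Answer: fixed 10010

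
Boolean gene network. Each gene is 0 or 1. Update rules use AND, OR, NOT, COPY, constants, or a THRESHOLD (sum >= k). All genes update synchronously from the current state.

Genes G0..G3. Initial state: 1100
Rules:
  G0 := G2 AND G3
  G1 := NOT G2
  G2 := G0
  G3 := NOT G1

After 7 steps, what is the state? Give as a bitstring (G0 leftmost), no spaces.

Step 1: G0=G2&G3=0&0=0 G1=NOT G2=NOT 0=1 G2=G0=1 G3=NOT G1=NOT 1=0 -> 0110
Step 2: G0=G2&G3=1&0=0 G1=NOT G2=NOT 1=0 G2=G0=0 G3=NOT G1=NOT 1=0 -> 0000
Step 3: G0=G2&G3=0&0=0 G1=NOT G2=NOT 0=1 G2=G0=0 G3=NOT G1=NOT 0=1 -> 0101
Step 4: G0=G2&G3=0&1=0 G1=NOT G2=NOT 0=1 G2=G0=0 G3=NOT G1=NOT 1=0 -> 0100
Step 5: G0=G2&G3=0&0=0 G1=NOT G2=NOT 0=1 G2=G0=0 G3=NOT G1=NOT 1=0 -> 0100
Step 6: G0=G2&G3=0&0=0 G1=NOT G2=NOT 0=1 G2=G0=0 G3=NOT G1=NOT 1=0 -> 0100
Step 7: G0=G2&G3=0&0=0 G1=NOT G2=NOT 0=1 G2=G0=0 G3=NOT G1=NOT 1=0 -> 0100

0100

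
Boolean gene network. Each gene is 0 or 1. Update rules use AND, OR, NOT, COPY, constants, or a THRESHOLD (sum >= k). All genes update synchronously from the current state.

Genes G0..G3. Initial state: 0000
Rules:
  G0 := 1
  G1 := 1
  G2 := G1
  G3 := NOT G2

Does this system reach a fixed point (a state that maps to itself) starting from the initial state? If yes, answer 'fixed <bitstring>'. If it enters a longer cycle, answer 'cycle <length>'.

Step 0: 0000
Step 1: G0=1(const) G1=1(const) G2=G1=0 G3=NOT G2=NOT 0=1 -> 1101
Step 2: G0=1(const) G1=1(const) G2=G1=1 G3=NOT G2=NOT 0=1 -> 1111
Step 3: G0=1(const) G1=1(const) G2=G1=1 G3=NOT G2=NOT 1=0 -> 1110
Step 4: G0=1(const) G1=1(const) G2=G1=1 G3=NOT G2=NOT 1=0 -> 1110
Fixed point reached at step 3: 1110

Answer: fixed 1110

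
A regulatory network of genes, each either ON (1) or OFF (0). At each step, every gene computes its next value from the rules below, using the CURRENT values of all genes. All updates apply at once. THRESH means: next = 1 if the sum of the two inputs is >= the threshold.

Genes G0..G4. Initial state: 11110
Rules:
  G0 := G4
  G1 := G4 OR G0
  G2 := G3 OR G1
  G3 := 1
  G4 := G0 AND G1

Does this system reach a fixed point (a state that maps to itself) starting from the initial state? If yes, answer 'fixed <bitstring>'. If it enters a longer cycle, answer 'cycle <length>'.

Answer: cycle 2

Derivation:
Step 0: 11110
Step 1: G0=G4=0 G1=G4|G0=0|1=1 G2=G3|G1=1|1=1 G3=1(const) G4=G0&G1=1&1=1 -> 01111
Step 2: G0=G4=1 G1=G4|G0=1|0=1 G2=G3|G1=1|1=1 G3=1(const) G4=G0&G1=0&1=0 -> 11110
Cycle of length 2 starting at step 0 -> no fixed point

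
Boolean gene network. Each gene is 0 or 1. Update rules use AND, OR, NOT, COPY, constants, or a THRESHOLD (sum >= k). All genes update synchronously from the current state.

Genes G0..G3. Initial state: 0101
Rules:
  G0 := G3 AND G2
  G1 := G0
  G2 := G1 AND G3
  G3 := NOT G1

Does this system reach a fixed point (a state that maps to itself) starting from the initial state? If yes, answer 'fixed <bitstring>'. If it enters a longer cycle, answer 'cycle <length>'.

Answer: fixed 0001

Derivation:
Step 0: 0101
Step 1: G0=G3&G2=1&0=0 G1=G0=0 G2=G1&G3=1&1=1 G3=NOT G1=NOT 1=0 -> 0010
Step 2: G0=G3&G2=0&1=0 G1=G0=0 G2=G1&G3=0&0=0 G3=NOT G1=NOT 0=1 -> 0001
Step 3: G0=G3&G2=1&0=0 G1=G0=0 G2=G1&G3=0&1=0 G3=NOT G1=NOT 0=1 -> 0001
Fixed point reached at step 2: 0001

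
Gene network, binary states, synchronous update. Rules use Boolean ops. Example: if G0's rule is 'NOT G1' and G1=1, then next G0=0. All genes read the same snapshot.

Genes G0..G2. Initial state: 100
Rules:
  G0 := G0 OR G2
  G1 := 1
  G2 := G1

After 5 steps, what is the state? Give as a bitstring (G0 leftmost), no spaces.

Step 1: G0=G0|G2=1|0=1 G1=1(const) G2=G1=0 -> 110
Step 2: G0=G0|G2=1|0=1 G1=1(const) G2=G1=1 -> 111
Step 3: G0=G0|G2=1|1=1 G1=1(const) G2=G1=1 -> 111
Step 4: G0=G0|G2=1|1=1 G1=1(const) G2=G1=1 -> 111
Step 5: G0=G0|G2=1|1=1 G1=1(const) G2=G1=1 -> 111

111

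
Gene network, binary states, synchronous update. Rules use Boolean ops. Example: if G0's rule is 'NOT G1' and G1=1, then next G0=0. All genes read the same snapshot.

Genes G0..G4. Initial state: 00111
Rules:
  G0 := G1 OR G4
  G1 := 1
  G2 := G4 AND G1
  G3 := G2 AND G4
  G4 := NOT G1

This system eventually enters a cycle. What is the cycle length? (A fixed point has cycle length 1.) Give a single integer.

Step 0: 00111
Step 1: G0=G1|G4=0|1=1 G1=1(const) G2=G4&G1=1&0=0 G3=G2&G4=1&1=1 G4=NOT G1=NOT 0=1 -> 11011
Step 2: G0=G1|G4=1|1=1 G1=1(const) G2=G4&G1=1&1=1 G3=G2&G4=0&1=0 G4=NOT G1=NOT 1=0 -> 11100
Step 3: G0=G1|G4=1|0=1 G1=1(const) G2=G4&G1=0&1=0 G3=G2&G4=1&0=0 G4=NOT G1=NOT 1=0 -> 11000
Step 4: G0=G1|G4=1|0=1 G1=1(const) G2=G4&G1=0&1=0 G3=G2&G4=0&0=0 G4=NOT G1=NOT 1=0 -> 11000
State from step 4 equals state from step 3 -> cycle length 1

Answer: 1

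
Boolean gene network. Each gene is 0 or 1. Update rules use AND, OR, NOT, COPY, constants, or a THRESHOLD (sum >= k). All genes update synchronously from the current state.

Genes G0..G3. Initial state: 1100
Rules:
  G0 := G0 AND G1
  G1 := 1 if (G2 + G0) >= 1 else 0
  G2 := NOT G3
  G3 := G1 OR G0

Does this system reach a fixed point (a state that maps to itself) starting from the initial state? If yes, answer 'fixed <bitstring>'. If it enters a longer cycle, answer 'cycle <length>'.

Answer: fixed 1101

Derivation:
Step 0: 1100
Step 1: G0=G0&G1=1&1=1 G1=(0+1>=1)=1 G2=NOT G3=NOT 0=1 G3=G1|G0=1|1=1 -> 1111
Step 2: G0=G0&G1=1&1=1 G1=(1+1>=1)=1 G2=NOT G3=NOT 1=0 G3=G1|G0=1|1=1 -> 1101
Step 3: G0=G0&G1=1&1=1 G1=(0+1>=1)=1 G2=NOT G3=NOT 1=0 G3=G1|G0=1|1=1 -> 1101
Fixed point reached at step 2: 1101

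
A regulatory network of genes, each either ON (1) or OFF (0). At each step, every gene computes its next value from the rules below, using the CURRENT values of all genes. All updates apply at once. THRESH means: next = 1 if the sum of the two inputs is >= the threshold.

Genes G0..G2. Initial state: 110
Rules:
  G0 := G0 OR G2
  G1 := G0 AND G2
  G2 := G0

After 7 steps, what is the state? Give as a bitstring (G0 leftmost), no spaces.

Step 1: G0=G0|G2=1|0=1 G1=G0&G2=1&0=0 G2=G0=1 -> 101
Step 2: G0=G0|G2=1|1=1 G1=G0&G2=1&1=1 G2=G0=1 -> 111
Step 3: G0=G0|G2=1|1=1 G1=G0&G2=1&1=1 G2=G0=1 -> 111
Step 4: G0=G0|G2=1|1=1 G1=G0&G2=1&1=1 G2=G0=1 -> 111
Step 5: G0=G0|G2=1|1=1 G1=G0&G2=1&1=1 G2=G0=1 -> 111
Step 6: G0=G0|G2=1|1=1 G1=G0&G2=1&1=1 G2=G0=1 -> 111
Step 7: G0=G0|G2=1|1=1 G1=G0&G2=1&1=1 G2=G0=1 -> 111

111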